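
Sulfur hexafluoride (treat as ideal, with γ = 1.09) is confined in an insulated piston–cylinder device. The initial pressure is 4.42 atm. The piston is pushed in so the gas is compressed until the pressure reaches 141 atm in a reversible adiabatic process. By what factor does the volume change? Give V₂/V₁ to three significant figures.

From PV^γ = const, V₂/V₁ = (P₁/P₂)^(1/γ).
V₂/V₁ = (4.42/141)^(0.917) = 0.04172.

V₂/V₁ ≈ 0.0417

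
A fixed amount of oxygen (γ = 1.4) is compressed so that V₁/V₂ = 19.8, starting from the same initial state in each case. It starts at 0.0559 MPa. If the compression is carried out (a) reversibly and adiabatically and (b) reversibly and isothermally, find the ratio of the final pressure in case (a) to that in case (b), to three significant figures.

Isothermal: P_b = P₁(V₁/V₂) = 0.0559×19.8.
Adiabatic: P_a = P₁(V₁/V₂)^γ = 0.0559×19.8^(1.4).
P_a/P_b = (V₁/V₂)^(γ−1) = 19.8^(0.4) = 3.301.

P_adiabatic / P_isothermal ≈ 3.30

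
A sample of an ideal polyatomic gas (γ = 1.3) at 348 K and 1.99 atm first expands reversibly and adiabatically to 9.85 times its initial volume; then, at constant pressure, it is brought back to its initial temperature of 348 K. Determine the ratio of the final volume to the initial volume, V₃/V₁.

Adiabatic step: V₂/V₁ = 9.85; T₂ = T₁·(1/9.85)^(0.3) = 175.2 K.
Isobaric step: V₃/V₂ = T₃/T₂ = 348/175.2.
V₃/V₁ = (V₂/V₁)(V₃/V₂) = 9.85 × (348/175.2) = 19.56.

V₃/V₁ ≈ 19.6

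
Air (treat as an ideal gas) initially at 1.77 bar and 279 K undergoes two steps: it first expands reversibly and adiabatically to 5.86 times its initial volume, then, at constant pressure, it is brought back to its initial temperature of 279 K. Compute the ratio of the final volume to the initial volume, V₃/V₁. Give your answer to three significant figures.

V₃/V₁ ≈ 11.9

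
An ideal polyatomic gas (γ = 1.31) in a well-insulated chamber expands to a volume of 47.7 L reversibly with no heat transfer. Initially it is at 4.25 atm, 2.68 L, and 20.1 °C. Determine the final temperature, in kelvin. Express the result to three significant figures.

T₂ ≈ 120 K

Adiabatic: T₁V₁^(γ−1) = T₂V₂^(γ−1) ⇒ T₂ = T₁ (V₁/V₂)^(γ−1).
T₁ = 20.1 °C = 293.2 K.
T₂ = 293.2 × (2.68/47.7)^(0.31) = 120.1 K.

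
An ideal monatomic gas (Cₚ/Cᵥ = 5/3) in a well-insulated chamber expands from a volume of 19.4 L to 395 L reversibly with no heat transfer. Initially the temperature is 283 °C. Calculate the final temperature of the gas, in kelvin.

T₂ ≈ 74.6 K

For a reversible adiabat TV^(γ−1) is constant, so T₂ = T₁ (V₁/V₂)^(γ−1).
T₁ = 283 °C = 556.1 K.
T₂ = 556.1 × (19.4/395)^(2/3) = 74.59 K.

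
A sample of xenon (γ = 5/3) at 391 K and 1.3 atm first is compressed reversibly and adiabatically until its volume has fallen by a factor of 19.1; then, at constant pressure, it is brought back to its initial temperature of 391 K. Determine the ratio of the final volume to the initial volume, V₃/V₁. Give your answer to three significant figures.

V₃/V₁ ≈ 0.00733

Adiabatic step: V₂/V₁ = 0.05236; T₂ = T₁·19.1^(2/3) = 2794 K.
Isobaric step: V₃/V₂ = T₃/T₂ = 391/2794.
V₃/V₁ = (V₂/V₁)(V₃/V₂) = 0.05236 × (391/2794) = 0.007327.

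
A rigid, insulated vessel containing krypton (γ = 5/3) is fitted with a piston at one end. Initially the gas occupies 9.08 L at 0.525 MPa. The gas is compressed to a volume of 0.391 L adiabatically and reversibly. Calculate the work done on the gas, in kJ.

W ≈ 51.1 kJ

P₂ = P₁(V₁/V₂)^γ = 0.525×(9.08/0.391)^(5/3) = 99.24 MPa.
For a reversible adiabat, W_by_gas = (P₁V₁ − P₂V₂)/(γ−1).
W_by = (525000×0.00908 − 9.924×10^7×0.000391) / (2/3) = -51050 J.
W_on_gas = −W_by = 51050 J.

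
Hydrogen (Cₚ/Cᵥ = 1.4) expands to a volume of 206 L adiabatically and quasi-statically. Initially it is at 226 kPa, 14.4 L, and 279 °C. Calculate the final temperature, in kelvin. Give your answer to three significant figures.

For a reversible adiabat TV^(γ−1) is constant, so T₂ = T₁ (V₁/V₂)^(γ−1).
T₁ = 279 °C = 552.1 K.
T₂ = 552.1 × (14.4/206)^(0.4) = 190.5 K.

T₂ ≈ 190 K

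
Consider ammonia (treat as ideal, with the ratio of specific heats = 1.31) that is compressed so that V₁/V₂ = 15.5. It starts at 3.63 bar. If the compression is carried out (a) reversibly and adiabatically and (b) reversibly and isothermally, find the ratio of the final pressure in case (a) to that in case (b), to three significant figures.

P_adiabatic / P_isothermal ≈ 2.34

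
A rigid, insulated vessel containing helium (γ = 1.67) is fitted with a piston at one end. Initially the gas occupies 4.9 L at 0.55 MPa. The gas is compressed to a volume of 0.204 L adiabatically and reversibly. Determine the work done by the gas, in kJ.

W ≈ -29.8 kJ

P₂ = P₁(V₁/V₂)^γ = 0.55×(4.9/0.204)^(1.67) = 111.1 MPa.
For a reversible adiabat, W_by_gas = (P₁V₁ − P₂V₂)/(γ−1).
W_by = (550000×0.0049 − 1.111×10^8×0.000204) / (0.67) = -29820 J.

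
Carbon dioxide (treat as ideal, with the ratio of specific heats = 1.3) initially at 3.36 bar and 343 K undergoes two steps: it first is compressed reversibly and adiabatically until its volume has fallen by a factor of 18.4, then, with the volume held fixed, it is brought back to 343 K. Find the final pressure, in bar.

Adiabatic step (PV^γ = const): P₂ = 3.36×18.4^(1.3) = 148.1 bar; T₂ = 343×18.4^(0.3) = 821.7 K.
Isochoric: P₃ = P₂(T₃/T₂) = 148.1 × (343/821.7) = 61.82 bar.

P₃ ≈ 61.8 bar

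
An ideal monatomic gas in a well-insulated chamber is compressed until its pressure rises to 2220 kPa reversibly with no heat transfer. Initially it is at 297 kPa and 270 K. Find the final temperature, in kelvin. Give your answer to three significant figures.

Adiabatic: T₂/T₁ = (P₂/P₁)^((γ−1)/γ).
For a monatomic ideal gas γ = 5/3, so (γ−1)/γ = 2/5.
T₂ = 270 × (2220/297)^(2/5) = 603.7 K.

T₂ ≈ 604 K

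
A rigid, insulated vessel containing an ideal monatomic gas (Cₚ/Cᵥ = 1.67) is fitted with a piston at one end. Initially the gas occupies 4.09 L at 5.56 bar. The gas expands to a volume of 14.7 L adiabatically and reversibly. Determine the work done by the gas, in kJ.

W ≈ 1.95 kJ

P₂ = P₁(V₁/V₂)^γ = 5.56×(4.09/14.7)^(1.67) = 0.6565 bar.
For a reversible adiabat, W_by_gas = (P₁V₁ − P₂V₂)/(γ−1).
W_by = (556000×0.00409 − 65650×0.0147) / (0.67) = 1954 J.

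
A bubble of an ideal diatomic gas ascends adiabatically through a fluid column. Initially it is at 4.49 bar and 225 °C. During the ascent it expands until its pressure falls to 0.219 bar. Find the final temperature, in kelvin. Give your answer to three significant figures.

Adiabatic: T₂/T₁ = (P₂/P₁)^((γ−1)/γ).
For a diatomic ideal gas γ = 7/5, so (γ−1)/γ = 2/7.
T₁ = 225 °C = 498.1 K.
T₂ = 498.1 × (0.219/4.49)^(2/7) = 210.2 K.

T₂ ≈ 210 K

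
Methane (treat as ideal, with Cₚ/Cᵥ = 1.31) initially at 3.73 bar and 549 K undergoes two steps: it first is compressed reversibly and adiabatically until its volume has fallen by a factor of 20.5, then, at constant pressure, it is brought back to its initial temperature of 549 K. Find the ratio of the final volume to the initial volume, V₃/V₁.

V₃/V₁ ≈ 0.0191

Adiabatic step: V₂/V₁ = 0.04878; T₂ = T₁·20.5^(0.31) = 1400 K.
Isobaric step: V₃/V₂ = T₃/T₂ = 549/1400.
V₃/V₁ = (V₂/V₁)(V₃/V₂) = 0.04878 × (549/1400) = 0.01913.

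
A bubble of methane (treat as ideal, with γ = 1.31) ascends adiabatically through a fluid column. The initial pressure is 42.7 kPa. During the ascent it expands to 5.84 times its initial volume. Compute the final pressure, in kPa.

Adiabatic: P₁V₁^γ = P₂V₂^γ ⇒ P₂ = P₁ (V₁/V₂)^γ.
P₂ = 42.7 × (1/5.84)^(1.31) = 4.231 kPa.

P₂ ≈ 4.23 kPa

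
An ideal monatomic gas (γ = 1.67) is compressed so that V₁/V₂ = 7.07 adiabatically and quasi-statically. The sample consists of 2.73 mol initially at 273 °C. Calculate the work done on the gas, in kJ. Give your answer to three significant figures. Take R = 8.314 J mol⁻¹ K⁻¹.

For a reversible adiabat TV^(γ−1) is constant, so T₂ = T₁ (V₁/V₂)^(γ−1).
T₁ = 273 °C = 546.1 K.
T₂ = 546.1 × 7.07^(0.67) = 2025 K.
Q = 0, so ΔU = W_on_gas = nCᵥΔT with Cᵥ = R/(γ−1) = 12.41 J/(mol·K).
ΔU = 2.73 × 12.41 × (2025 − 546.1) = 50100 J.

W ≈ 50.1 kJ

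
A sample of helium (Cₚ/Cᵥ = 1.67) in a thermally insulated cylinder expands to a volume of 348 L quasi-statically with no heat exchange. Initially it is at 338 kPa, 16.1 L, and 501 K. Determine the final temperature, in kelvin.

For a reversible adiabat TV^(γ−1) is constant, so T₂ = T₁ (V₁/V₂)^(γ−1).
T₂ = 501 × (16.1/348)^(0.67) = 63.91 K.

T₂ ≈ 63.9 K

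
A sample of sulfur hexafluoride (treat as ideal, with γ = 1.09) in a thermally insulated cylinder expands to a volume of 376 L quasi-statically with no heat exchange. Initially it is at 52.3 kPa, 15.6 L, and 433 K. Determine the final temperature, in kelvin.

For a reversible adiabat TV^(γ−1) is constant, so T₂ = T₁ (V₁/V₂)^(γ−1).
T₂ = 433 × (15.6/376)^(0.09) = 325.2 K.

T₂ ≈ 325 K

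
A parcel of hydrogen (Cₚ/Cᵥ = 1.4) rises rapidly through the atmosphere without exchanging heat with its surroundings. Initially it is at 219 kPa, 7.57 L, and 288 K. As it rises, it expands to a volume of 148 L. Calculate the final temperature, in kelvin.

Adiabatic: T₁V₁^(γ−1) = T₂V₂^(γ−1) ⇒ T₂ = T₁ (V₁/V₂)^(γ−1).
T₂ = 288 × (7.57/148)^(0.4) = 87.69 K.

T₂ ≈ 87.7 K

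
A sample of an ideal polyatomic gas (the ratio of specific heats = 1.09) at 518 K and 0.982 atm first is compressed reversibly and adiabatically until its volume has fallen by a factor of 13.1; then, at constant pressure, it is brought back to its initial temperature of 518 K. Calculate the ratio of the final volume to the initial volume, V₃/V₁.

Adiabatic step: V₂/V₁ = 0.07634; T₂ = T₁·13.1^(0.09) = 653 K.
Isobaric step: V₃/V₂ = T₃/T₂ = 518/653.
V₃/V₁ = (V₂/V₁)(V₃/V₂) = 0.07634 × (518/653) = 0.06056.

V₃/V₁ ≈ 0.0606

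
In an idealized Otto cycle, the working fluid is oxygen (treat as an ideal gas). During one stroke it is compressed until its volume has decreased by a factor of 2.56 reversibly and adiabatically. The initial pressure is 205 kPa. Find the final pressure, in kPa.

P₂ ≈ 764 kPa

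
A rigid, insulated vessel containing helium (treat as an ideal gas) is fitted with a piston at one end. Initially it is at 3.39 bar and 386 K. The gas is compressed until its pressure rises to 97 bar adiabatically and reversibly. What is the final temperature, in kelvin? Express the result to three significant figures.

Adiabatic: T₂/T₁ = (P₂/P₁)^((γ−1)/γ).
For a monatomic ideal gas γ = 5/3, so (γ−1)/γ = 2/5.
T₂ = 386 × (97/3.39)^(2/5) = 1476 K.

T₂ ≈ 1480 K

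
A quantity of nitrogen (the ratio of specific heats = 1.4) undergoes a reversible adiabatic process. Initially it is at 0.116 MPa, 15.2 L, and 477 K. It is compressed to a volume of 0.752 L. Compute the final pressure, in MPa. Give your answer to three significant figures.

Since PV^γ is constant along a reversible adiabat, P₂ = P₁ (V₁/V₂)^γ.
P₂ = 0.116 × (15.2/0.752)^(1.4) = 7.804 MPa.

P₂ ≈ 7.80 MPa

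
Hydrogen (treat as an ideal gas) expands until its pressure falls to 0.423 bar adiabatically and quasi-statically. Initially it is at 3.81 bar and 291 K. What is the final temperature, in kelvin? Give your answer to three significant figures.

Along an adiabat T P^((1−γ)/γ) is constant, so T₂ = T₁ (P₂/P₁)^((γ−1)/γ).
For a diatomic ideal gas γ = 7/5, so (γ−1)/γ = 2/7.
T₂ = 291 × (0.423/3.81)^(2/7) = 155.3 K.

T₂ ≈ 155 K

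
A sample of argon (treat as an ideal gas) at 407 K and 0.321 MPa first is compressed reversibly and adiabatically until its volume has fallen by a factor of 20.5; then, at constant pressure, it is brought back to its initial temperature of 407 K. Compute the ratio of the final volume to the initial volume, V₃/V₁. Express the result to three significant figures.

V₃/V₁ ≈ 0.00651

For a monatomic ideal gas γ = 5/3.
Adiabatic step: V₂/V₁ = 0.04878; T₂ = T₁·20.5^(2/3) = 3049 K.
Isobaric step: V₃/V₂ = T₃/T₂ = 407/3049.
V₃/V₁ = (V₂/V₁)(V₃/V₂) = 0.04878 × (407/3049) = 0.006512.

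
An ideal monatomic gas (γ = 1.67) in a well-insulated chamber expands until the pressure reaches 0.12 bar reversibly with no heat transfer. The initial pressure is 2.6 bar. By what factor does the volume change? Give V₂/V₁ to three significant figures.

V₂/V₁ ≈ 6.31

From PV^γ = const, V₂/V₁ = (P₁/P₂)^(1/γ).
V₂/V₁ = (2.6/0.12)^(0.599) = 6.308.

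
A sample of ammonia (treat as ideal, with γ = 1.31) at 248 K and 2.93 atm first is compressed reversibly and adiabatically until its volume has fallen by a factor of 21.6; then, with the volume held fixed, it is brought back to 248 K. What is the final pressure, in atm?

Adiabatic step (PV^γ = const): P₂ = 2.93×21.6^(1.31) = 164.1 atm; T₂ = 248×21.6^(0.31) = 642.9 K.
Isochoric: P₃ = P₂(T₃/T₂) = 164.1 × (248/642.9) = 63.29 atm.

P₃ ≈ 63.3 atm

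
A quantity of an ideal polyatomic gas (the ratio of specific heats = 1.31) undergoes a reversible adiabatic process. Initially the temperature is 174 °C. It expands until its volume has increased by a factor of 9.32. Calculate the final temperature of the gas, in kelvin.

T₂ ≈ 224 K

Adiabatic: T₁V₁^(γ−1) = T₂V₂^(γ−1) ⇒ T₂ = T₁ (V₁/V₂)^(γ−1).
T₁ = 174 °C = 447.1 K.
T₂ = 447.1 × (1/9.32)^(0.31) = 223.8 K.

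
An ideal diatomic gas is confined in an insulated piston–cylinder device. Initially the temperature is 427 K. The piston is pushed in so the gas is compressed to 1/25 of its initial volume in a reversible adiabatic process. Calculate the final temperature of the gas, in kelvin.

T₂ ≈ 1550 K

Adiabatic: T₁V₁^(γ−1) = T₂V₂^(γ−1) ⇒ T₂ = T₁ (V₁/V₂)^(γ−1).
For a diatomic ideal gas γ = 7/5, so γ−1 = 2/5.
T₂ = 427 × 25^(2/5) = 1547 K.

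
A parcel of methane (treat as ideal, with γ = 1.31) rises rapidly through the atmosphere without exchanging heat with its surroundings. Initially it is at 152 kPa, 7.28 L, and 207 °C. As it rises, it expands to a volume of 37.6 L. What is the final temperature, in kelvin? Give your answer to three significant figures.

For a reversible adiabat TV^(γ−1) is constant, so T₂ = T₁ (V₁/V₂)^(γ−1).
T₁ = 207 °C = 480.1 K.
T₂ = 480.1 × (7.28/37.6)^(0.31) = 288.6 K.

T₂ ≈ 289 K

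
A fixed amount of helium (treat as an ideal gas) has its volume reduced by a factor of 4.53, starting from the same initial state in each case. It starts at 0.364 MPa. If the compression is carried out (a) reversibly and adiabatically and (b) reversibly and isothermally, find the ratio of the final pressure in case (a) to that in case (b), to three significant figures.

P_adiabatic / P_isothermal ≈ 2.74

For a monatomic ideal gas γ = 5/3.
Isothermal: P_b = P₁(V₁/V₂) = 0.364×4.53.
Adiabatic: P_a = P₁(V₁/V₂)^γ = 0.364×4.53^(5/3).
P_a/P_b = (V₁/V₂)^(γ−1) = 4.53^(2/3) = 2.738.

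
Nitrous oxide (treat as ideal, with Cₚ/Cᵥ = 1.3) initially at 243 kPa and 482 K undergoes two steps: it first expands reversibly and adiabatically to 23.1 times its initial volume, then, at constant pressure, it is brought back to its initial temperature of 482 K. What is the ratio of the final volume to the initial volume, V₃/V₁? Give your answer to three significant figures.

Adiabatic step: V₂/V₁ = 23.1; T₂ = T₁·(1/23.1)^(0.3) = 187.9 K.
Isobaric step: V₃/V₂ = T₃/T₂ = 482/187.9.
V₃/V₁ = (V₂/V₁)(V₃/V₂) = 23.1 × (482/187.9) = 59.25.

V₃/V₁ ≈ 59.3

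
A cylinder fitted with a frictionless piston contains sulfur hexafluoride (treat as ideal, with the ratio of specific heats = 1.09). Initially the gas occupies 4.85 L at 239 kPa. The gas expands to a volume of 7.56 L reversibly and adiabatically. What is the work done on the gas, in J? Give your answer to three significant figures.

W ≈ -504 J

P₂ = P₁(V₁/V₂)^γ = 239×(4.85/7.56)^(1.09) = 147.3 kPa.
For a reversible adiabat, W_by_gas = (P₁V₁ − P₂V₂)/(γ−1).
W_by = (239000×0.00485 − 147300×0.00756) / (0.09) = 504.4 J.
W_on_gas = −W_by = -504.4 J.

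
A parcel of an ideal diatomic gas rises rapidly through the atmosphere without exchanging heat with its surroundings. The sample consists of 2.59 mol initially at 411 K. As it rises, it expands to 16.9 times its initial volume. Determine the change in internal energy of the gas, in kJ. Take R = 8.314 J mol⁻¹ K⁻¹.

ΔU ≈ -15.0 kJ

For a reversible adiabat TV^(γ−1) is constant, so T₂ = T₁ (V₁/V₂)^(γ−1).
γ = 7/5 for a diatomic ideal gas, so γ−1 = 2/5.
T₂ = 411 × (1/16.9)^(2/5) = 132.6 K.
Q = 0, so ΔU = W_on_gas = nCᵥΔT with Cᵥ = R/(γ−1) = 20.79 J/(mol·K).
ΔU = 2.59 × 20.79 × (132.6 − 411) = -14980 J.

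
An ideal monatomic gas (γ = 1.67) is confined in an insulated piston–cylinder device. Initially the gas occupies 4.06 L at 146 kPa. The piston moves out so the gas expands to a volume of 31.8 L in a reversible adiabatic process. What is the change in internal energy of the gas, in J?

P₂ = P₁(V₁/V₂)^γ = 146×(4.06/31.8)^(1.67) = 4.694 kPa.
For a reversible adiabat, W_by_gas = (P₁V₁ − P₂V₂)/(γ−1).
W_by = (146000×0.00406 − 4694×0.0318) / (0.67) = 661.9 J.
Q = 0 ⇒ ΔU = −W_by = -661.9 J.

ΔU ≈ -662 J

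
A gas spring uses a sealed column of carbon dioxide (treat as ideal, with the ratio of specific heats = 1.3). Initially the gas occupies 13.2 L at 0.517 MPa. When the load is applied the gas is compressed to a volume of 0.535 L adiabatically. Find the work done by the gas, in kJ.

P₂ = P₁(V₁/V₂)^γ = 0.517×(13.2/0.535)^(1.3) = 33.37 MPa.
For a reversible adiabat, W_by_gas = (P₁V₁ − P₂V₂)/(γ−1).
W_by = (517000×0.0132 − 3.337×10^7×0.000535) / (0.3) = -36760 J.

W ≈ -36.8 kJ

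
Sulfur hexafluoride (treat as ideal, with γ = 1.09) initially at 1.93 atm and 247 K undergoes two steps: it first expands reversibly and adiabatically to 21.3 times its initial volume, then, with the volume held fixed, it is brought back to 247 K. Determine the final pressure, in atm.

P₃ ≈ 0.0906 atm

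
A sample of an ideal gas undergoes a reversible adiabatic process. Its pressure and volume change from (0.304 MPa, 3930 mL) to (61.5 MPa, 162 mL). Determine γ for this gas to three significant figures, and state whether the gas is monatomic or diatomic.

PV^γ = const ⇒ γ = ln(P₂/P₁) / ln(V₁/V₂).
γ = ln(61.5/0.304) / ln(3930/162) = 1.665.
γ ≈ 1.67 is close to 5/3, so the gas is monatomic.

γ ≈ 1.67; monatomic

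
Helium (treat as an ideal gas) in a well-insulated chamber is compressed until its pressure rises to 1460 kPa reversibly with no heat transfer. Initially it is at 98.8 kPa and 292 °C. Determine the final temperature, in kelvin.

Adiabatic: T₂/T₁ = (P₂/P₁)^((γ−1)/γ).
For a monatomic ideal gas γ = 5/3, so (γ−1)/γ = 2/5.
T₁ = 292 °C = 565.1 K.
T₂ = 565.1 × (1460/98.8)^(2/5) = 1660 K.

T₂ ≈ 1660 K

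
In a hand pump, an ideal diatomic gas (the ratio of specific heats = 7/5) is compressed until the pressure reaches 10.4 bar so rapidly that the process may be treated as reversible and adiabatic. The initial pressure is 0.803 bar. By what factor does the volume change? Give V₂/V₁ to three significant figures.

V₂/V₁ ≈ 0.161

From PV^γ = const, V₂/V₁ = (P₁/P₂)^(1/γ).
V₂/V₁ = (0.803/10.4)^(5/7) = 0.1605.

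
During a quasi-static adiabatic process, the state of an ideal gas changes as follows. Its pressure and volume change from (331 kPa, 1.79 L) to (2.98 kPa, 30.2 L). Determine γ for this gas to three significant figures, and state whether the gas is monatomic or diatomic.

γ ≈ 1.67; monatomic

PV^γ = const ⇒ γ = ln(P₂/P₁) / ln(V₁/V₂).
γ = ln(2.98/331) / ln(1.79/30.2) = 1.667.
γ ≈ 1.67 is close to 5/3, so the gas is monatomic.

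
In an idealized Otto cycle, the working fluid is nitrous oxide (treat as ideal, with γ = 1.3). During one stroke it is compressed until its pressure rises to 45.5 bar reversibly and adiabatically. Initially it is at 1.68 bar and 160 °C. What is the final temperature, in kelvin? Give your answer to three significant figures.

T₂ ≈ 927 K

Along an adiabat T P^((1−γ)/γ) is constant, so T₂ = T₁ (P₂/P₁)^((γ−1)/γ).
T₁ = 160 °C = 433.1 K.
T₂ = 433.1 × (45.5/1.68)^(0.231) = 927.4 K.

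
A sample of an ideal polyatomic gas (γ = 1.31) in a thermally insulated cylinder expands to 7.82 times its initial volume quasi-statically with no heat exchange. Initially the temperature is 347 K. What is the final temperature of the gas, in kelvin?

T₂ ≈ 183 K

For a reversible adiabat TV^(γ−1) is constant, so T₂ = T₁ (V₁/V₂)^(γ−1).
T₂ = 347 × (1/7.82)^(0.31) = 183.4 K.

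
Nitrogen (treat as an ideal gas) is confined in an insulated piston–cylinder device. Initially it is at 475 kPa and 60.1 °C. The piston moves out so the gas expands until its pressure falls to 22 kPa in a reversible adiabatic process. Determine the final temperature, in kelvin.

T₂ ≈ 139 K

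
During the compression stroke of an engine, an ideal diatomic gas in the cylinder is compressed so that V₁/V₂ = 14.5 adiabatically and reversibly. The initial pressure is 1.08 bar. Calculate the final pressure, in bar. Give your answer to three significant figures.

Since PV^γ is constant along a reversible adiabat, P₂ = P₁ (V₁/V₂)^γ.
For a diatomic ideal gas γ = 7/5.
P₂ = 1.08 × 14.5^(7/5) = 45.64 bar.

P₂ ≈ 45.6 bar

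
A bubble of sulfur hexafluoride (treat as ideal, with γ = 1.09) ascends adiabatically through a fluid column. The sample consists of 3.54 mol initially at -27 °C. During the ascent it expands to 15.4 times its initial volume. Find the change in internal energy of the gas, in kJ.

For a reversible adiabat TV^(γ−1) is constant, so T₂ = T₁ (V₁/V₂)^(γ−1).
T₁ = -27 °C = 246.1 K.
T₂ = 246.1 × (1/15.4)^(0.09) = 192.5 K.
Q = 0, so ΔU = W_on_gas = nCᵥΔT with Cᵥ = R/(γ−1) = 92.38 J/(mol·K).
ΔU = 3.54 × 92.38 × (192.5 − 246.1) = -17560 J.

ΔU ≈ -17.6 kJ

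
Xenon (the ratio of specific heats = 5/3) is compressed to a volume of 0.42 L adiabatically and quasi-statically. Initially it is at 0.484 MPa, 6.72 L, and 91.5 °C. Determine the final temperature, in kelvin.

Adiabatic: T₁V₁^(γ−1) = T₂V₂^(γ−1) ⇒ T₂ = T₁ (V₁/V₂)^(γ−1).
T₁ = 91.5 °C = 364.6 K.
T₂ = 364.6 × (6.72/0.42)^(2/3) = 2315 K.

T₂ ≈ 2320 K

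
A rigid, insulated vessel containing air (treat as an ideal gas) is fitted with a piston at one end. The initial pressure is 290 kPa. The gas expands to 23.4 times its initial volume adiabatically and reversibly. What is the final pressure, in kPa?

P₂ ≈ 3.51 kPa

Since PV^γ is constant along a reversible adiabat, P₂ = P₁ (V₁/V₂)^γ.
For a diatomic ideal gas γ = 7/5.
P₂ = 290 × (1/23.4)^(7/5) = 3.512 kPa.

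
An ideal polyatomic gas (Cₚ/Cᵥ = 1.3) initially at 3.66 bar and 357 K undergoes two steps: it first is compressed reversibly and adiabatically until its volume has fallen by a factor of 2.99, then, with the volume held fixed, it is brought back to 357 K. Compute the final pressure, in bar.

P₃ ≈ 10.9 bar

Adiabatic step (PV^γ = const): P₂ = 3.66×2.99^(1.3) = 15.2 bar; T₂ = 357×2.99^(0.3) = 495.9 K.
Isochoric: P₃ = P₂(T₃/T₂) = 15.2 × (357/495.9) = 10.94 bar.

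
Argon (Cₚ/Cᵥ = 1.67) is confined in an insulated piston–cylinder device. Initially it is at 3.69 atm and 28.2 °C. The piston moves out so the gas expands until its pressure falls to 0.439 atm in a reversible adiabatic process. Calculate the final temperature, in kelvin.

Along an adiabat T P^((1−γ)/γ) is constant, so T₂ = T₁ (P₂/P₁)^((γ−1)/γ).
T₁ = 28.2 °C = 301.3 K.
T₂ = 301.3 × (0.439/3.69)^(0.401) = 128.3 K.

T₂ ≈ 128 K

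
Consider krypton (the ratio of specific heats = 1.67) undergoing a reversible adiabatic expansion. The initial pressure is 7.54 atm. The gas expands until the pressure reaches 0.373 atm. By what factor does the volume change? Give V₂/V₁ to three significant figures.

From PV^γ = const, V₂/V₁ = (P₁/P₂)^(1/γ).
V₂/V₁ = (7.54/0.373)^(0.599) = 6.051.

V₂/V₁ ≈ 6.05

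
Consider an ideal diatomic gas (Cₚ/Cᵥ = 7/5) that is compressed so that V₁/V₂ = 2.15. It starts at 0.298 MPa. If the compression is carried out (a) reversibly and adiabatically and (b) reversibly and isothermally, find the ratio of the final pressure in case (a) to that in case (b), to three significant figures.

Isothermal: P_b = P₁(V₁/V₂) = 0.298×2.15.
Adiabatic: P_a = P₁(V₁/V₂)^γ = 0.298×2.15^(7/5).
P_a/P_b = (V₁/V₂)^(γ−1) = 2.15^(2/5) = 1.358.

P_adiabatic / P_isothermal ≈ 1.36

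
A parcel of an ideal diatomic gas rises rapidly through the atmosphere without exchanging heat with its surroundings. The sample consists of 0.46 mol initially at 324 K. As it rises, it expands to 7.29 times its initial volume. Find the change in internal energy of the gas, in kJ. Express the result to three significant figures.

ΔU ≈ -1.70 kJ

For a reversible adiabat TV^(γ−1) is constant, so T₂ = T₁ (V₁/V₂)^(γ−1).
γ = 7/5 for a diatomic ideal gas, so γ−1 = 2/5.
T₂ = 324 × (1/7.29)^(2/5) = 146.4 K.
Q = 0, so ΔU = W_on_gas = nCᵥΔT with Cᵥ = R/(γ−1) = 20.79 J/(mol·K).
ΔU = 0.46 × 20.79 × (146.4 − 324) = -1698 J.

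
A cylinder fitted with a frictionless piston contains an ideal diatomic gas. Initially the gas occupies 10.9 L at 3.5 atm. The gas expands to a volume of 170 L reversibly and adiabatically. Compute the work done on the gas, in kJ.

W ≈ -6.44 kJ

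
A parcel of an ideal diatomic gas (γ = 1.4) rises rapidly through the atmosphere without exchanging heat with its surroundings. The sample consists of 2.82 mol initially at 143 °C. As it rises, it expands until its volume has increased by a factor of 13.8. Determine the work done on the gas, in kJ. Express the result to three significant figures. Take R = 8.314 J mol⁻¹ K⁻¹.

W ≈ -15.9 kJ

Adiabatic: T₁V₁^(γ−1) = T₂V₂^(γ−1) ⇒ T₂ = T₁ (V₁/V₂)^(γ−1).
T₁ = 143 °C = 416.1 K.
T₂ = 416.1 × (1/13.8)^(0.4) = 145.6 K.
Q = 0, so ΔU = W_on_gas = nCᵥΔT with Cᵥ = R/(γ−1) = 20.79 J/(mol·K).
ΔU = 2.82 × 20.79 × (145.6 − 416.1) = -15860 J.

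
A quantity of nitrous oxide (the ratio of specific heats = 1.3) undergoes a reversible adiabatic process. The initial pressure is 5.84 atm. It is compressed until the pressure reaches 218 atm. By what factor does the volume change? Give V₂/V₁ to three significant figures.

V₂/V₁ ≈ 0.0618

From PV^γ = const, V₂/V₁ = (P₁/P₂)^(1/γ).
V₂/V₁ = (5.84/218)^(0.769) = 0.06176.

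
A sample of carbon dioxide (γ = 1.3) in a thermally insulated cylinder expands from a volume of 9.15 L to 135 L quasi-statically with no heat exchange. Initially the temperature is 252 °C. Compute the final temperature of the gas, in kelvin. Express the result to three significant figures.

Adiabatic: T₁V₁^(γ−1) = T₂V₂^(γ−1) ⇒ T₂ = T₁ (V₁/V₂)^(γ−1).
T₁ = 252 °C = 525.1 K.
T₂ = 525.1 × (9.15/135)^(0.3) = 234.2 K.

T₂ ≈ 234 K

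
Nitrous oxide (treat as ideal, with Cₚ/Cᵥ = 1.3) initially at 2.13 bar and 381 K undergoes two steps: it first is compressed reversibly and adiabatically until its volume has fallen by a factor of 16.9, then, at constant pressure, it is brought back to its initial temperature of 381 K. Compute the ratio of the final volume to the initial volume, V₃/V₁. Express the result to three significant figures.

Adiabatic step: V₂/V₁ = 0.05917; T₂ = T₁·16.9^(0.3) = 889.8 K.
Isobaric step: V₃/V₂ = T₃/T₂ = 381/889.8.
V₃/V₁ = (V₂/V₁)(V₃/V₂) = 0.05917 × (381/889.8) = 0.02534.

V₃/V₁ ≈ 0.0253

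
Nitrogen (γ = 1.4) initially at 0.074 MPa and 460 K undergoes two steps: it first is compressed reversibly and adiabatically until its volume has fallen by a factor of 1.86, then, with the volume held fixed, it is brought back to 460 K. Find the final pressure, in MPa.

Adiabatic step (PV^γ = const): P₂ = 0.074×1.86^(1.4) = 0.1764 MPa; T₂ = 460×1.86^(0.4) = 589.6 K.
Isochoric: P₃ = P₂(T₃/T₂) = 0.1764 × (460/589.6) = 0.1376 MPa.

P₃ ≈ 0.138 MPa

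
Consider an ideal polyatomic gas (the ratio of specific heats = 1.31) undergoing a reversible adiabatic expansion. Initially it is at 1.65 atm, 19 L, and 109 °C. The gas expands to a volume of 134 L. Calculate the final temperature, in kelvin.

T₂ ≈ 209 K

For a reversible adiabat TV^(γ−1) is constant, so T₂ = T₁ (V₁/V₂)^(γ−1).
T₁ = 109 °C = 382.1 K.
T₂ = 382.1 × (19/134)^(0.31) = 208.6 K.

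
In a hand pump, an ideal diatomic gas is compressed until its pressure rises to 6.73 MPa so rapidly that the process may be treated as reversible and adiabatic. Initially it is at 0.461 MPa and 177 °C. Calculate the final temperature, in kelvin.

T₂ ≈ 968 K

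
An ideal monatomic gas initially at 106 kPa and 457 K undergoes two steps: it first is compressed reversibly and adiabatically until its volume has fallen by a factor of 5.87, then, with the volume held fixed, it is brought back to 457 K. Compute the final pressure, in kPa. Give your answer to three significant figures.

P₃ ≈ 622 kPa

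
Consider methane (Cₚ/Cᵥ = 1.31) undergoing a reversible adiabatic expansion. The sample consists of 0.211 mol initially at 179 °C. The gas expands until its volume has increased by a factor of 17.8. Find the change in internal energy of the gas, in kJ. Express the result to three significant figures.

Adiabatic: T₁V₁^(γ−1) = T₂V₂^(γ−1) ⇒ T₂ = T₁ (V₁/V₂)^(γ−1).
T₁ = 179 °C = 452.1 K.
T₂ = 452.1 × (1/17.8)^(0.31) = 185.2 K.
Q = 0, so ΔU = W_on_gas = nCᵥΔT with Cᵥ = R/(γ−1) = 26.82 J/(mol·K).
ΔU = 0.211 × 26.82 × (185.2 − 452.1) = -1511 J.

ΔU ≈ -1.51 kJ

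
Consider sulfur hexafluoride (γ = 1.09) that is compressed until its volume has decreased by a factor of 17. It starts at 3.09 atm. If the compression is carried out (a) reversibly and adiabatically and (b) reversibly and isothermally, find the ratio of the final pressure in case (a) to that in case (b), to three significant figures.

P_adiabatic / P_isothermal ≈ 1.29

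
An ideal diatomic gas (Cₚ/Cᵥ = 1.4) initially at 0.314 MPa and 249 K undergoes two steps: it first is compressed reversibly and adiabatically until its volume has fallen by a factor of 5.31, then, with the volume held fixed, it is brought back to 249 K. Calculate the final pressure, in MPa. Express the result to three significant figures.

P₃ ≈ 1.67 MPa

Adiabatic step (PV^γ = const): P₂ = 0.314×5.31^(1.4) = 3.251 MPa; T₂ = 249×5.31^(0.4) = 485.6 K.
Isochoric: P₃ = P₂(T₃/T₂) = 3.251 × (249/485.6) = 1.667 MPa.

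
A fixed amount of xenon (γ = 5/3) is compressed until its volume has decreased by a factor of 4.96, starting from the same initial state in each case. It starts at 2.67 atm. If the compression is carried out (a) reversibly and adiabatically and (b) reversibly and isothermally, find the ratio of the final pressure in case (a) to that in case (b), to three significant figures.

P_adiabatic / P_isothermal ≈ 2.91

Isothermal: P_b = P₁(V₁/V₂) = 2.67×4.96.
Adiabatic: P_a = P₁(V₁/V₂)^γ = 2.67×4.96^(5/3).
P_a/P_b = (V₁/V₂)^(γ−1) = 4.96^(2/3) = 2.908.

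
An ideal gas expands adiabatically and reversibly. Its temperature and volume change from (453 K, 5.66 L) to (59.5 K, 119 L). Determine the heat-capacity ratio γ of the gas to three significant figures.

γ ≈ 1.67

TV^(γ−1) = const ⇒ γ − 1 = ln(T₂/T₁) / ln(V₁/V₂).
γ = 1 + ln(59.5/453) / ln(5.66/119) = 1.666.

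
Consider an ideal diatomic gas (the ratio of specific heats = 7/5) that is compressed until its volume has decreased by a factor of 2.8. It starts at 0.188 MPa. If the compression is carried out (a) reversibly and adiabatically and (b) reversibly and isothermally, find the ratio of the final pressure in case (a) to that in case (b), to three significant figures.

P_adiabatic / P_isothermal ≈ 1.51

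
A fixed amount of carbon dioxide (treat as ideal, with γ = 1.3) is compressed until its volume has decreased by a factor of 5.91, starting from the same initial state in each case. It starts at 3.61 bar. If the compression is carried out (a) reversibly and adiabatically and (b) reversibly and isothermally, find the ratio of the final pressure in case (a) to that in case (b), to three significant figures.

P_adiabatic / P_isothermal ≈ 1.70

Isothermal: P_b = P₁(V₁/V₂) = 3.61×5.91.
Adiabatic: P_a = P₁(V₁/V₂)^γ = 3.61×5.91^(1.3).
P_a/P_b = (V₁/V₂)^(γ−1) = 5.91^(0.3) = 1.704.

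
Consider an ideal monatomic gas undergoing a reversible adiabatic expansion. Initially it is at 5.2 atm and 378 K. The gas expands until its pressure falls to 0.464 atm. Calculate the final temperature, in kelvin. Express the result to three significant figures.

Along an adiabat T P^((1−γ)/γ) is constant, so T₂ = T₁ (P₂/P₁)^((γ−1)/γ).
For a monatomic ideal gas γ = 5/3, so (γ−1)/γ = 2/5.
T₂ = 378 × (0.464/5.2)^(2/5) = 143.8 K.

T₂ ≈ 144 K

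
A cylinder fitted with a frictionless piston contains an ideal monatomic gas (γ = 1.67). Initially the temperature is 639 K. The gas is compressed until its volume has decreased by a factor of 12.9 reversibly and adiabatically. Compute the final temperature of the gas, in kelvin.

Adiabatic: T₁V₁^(γ−1) = T₂V₂^(γ−1) ⇒ T₂ = T₁ (V₁/V₂)^(γ−1).
T₂ = 639 × 12.9^(0.67) = 3545 K.

T₂ ≈ 3540 K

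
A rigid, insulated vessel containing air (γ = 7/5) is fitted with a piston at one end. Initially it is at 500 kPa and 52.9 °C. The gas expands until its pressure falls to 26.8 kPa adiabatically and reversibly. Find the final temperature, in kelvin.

T₂ ≈ 141 K

Along an adiabat T P^((1−γ)/γ) is constant, so T₂ = T₁ (P₂/P₁)^((γ−1)/γ).
T₁ = 52.9 °C = 326 K.
T₂ = 326 × (26.8/500)^(2/7) = 141.3 K.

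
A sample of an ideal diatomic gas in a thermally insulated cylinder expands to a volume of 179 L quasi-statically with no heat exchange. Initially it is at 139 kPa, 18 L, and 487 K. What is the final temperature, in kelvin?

T₂ ≈ 194 K

Adiabatic: T₁V₁^(γ−1) = T₂V₂^(γ−1) ⇒ T₂ = T₁ (V₁/V₂)^(γ−1).
γ = 7/5 for a diatomic ideal gas.
T₂ = 487 × (18/179)^(2/5) = 194.3 K.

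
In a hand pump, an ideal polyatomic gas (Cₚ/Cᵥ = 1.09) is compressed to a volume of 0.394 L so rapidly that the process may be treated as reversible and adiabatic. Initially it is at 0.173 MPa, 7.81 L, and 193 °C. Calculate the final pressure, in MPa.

Adiabatic: P₁V₁^γ = P₂V₂^γ ⇒ P₂ = P₁ (V₁/V₂)^γ.
P₂ = 0.173 × (7.81/0.394)^(1.09) = 4.487 MPa.

P₂ ≈ 4.49 MPa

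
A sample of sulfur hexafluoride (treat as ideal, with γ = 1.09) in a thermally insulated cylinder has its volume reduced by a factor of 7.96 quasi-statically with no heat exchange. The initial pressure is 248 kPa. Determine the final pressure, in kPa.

P₂ ≈ 2380 kPa

Adiabatic: P₁V₁^γ = P₂V₂^γ ⇒ P₂ = P₁ (V₁/V₂)^γ.
P₂ = 248 × 7.96^(1.09) = 2379 kPa.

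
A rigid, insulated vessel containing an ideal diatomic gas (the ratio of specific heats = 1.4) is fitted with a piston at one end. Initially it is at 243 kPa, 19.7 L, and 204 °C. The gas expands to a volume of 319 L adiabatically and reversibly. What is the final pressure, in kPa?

P₂ ≈ 4.93 kPa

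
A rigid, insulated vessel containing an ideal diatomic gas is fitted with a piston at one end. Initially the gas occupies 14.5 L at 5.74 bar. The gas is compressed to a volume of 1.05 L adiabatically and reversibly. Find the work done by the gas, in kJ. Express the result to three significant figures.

W ≈ -38.7 kJ

γ = 7/5 for a diatomic ideal gas.
P₂ = P₁(V₁/V₂)^γ = 5.74×(14.5/1.05)^(7/5) = 226.5 bar.
For a reversible adiabat, W_by_gas = (P₁V₁ − P₂V₂)/(γ−1).
W_by = (574000×0.0145 − 2.265×10^7×0.00105) / (2/5) = -38660 J.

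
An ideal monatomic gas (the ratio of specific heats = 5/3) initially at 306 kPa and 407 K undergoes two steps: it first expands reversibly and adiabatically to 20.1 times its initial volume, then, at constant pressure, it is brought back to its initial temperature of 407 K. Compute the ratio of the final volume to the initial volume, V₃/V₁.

Adiabatic step: V₂/V₁ = 20.1; T₂ = T₁·(1/20.1)^(2/3) = 55.06 K.
Isobaric step: V₃/V₂ = T₃/T₂ = 407/55.06.
V₃/V₁ = (V₂/V₁)(V₃/V₂) = 20.1 × (407/55.06) = 148.6.

V₃/V₁ ≈ 149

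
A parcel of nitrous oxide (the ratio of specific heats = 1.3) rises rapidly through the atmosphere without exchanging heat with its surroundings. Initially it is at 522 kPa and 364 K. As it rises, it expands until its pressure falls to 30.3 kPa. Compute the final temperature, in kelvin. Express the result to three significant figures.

T₂ ≈ 189 K

Along an adiabat T P^((1−γ)/γ) is constant, so T₂ = T₁ (P₂/P₁)^((γ−1)/γ).
T₂ = 364 × (30.3/522)^(0.231) = 188.7 K.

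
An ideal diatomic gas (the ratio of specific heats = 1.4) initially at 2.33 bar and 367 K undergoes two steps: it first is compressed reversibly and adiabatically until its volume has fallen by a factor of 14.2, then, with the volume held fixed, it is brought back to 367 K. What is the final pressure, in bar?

Adiabatic step (PV^γ = const): P₂ = 2.33×14.2^(1.4) = 95.62 bar; T₂ = 367×14.2^(0.4) = 1061 K.
Isochoric: P₃ = P₂(T₃/T₂) = 95.62 × (367/1061) = 33.09 bar.

P₃ ≈ 33.1 bar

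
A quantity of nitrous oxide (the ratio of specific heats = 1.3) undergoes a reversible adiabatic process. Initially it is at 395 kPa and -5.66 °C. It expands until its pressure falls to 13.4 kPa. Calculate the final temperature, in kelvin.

Along an adiabat T P^((1−γ)/γ) is constant, so T₂ = T₁ (P₂/P₁)^((γ−1)/γ).
T₁ = -5.66 °C = 267.5 K.
T₂ = 267.5 × (13.4/395)^(0.231) = 122.5 K.

T₂ ≈ 123 K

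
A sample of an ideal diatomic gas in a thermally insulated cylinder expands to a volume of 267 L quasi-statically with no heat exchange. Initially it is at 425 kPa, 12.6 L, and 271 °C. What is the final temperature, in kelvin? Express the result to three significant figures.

T₂ ≈ 160 K

For a reversible adiabat TV^(γ−1) is constant, so T₂ = T₁ (V₁/V₂)^(γ−1).
γ = 7/5 for a diatomic ideal gas.
T₁ = 271 °C = 544.1 K.
T₂ = 544.1 × (12.6/267)^(2/5) = 160.4 K.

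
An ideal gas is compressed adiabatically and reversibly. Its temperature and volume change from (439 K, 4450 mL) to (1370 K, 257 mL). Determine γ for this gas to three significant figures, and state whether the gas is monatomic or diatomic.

γ ≈ 1.40; diatomic

TV^(γ−1) = const ⇒ γ − 1 = ln(T₂/T₁) / ln(V₁/V₂).
γ = 1 + ln(1370/439) / ln(4450/257) = 1.399.
γ ≈ 1.40 is close to 7/5, so the gas is diatomic.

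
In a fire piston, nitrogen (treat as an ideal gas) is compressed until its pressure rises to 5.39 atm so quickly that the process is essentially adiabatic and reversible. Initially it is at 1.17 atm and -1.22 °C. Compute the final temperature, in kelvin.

T₂ ≈ 421 K

Along an adiabat T P^((1−γ)/γ) is constant, so T₂ = T₁ (P₂/P₁)^((γ−1)/γ).
For a diatomic ideal gas γ = 7/5, so (γ−1)/γ = 2/7.
T₁ = -1.22 °C = 271.9 K.
T₂ = 271.9 × (5.39/1.17)^(2/7) = 420.7 K.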